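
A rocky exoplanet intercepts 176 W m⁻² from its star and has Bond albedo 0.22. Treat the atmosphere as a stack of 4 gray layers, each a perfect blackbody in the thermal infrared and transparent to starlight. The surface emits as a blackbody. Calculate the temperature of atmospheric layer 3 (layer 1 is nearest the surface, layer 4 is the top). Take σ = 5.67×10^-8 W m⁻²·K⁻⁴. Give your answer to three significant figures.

187 kelvin

Top-of-atmosphere balance: σT_e⁴ = S(1−α)/4 = 34.32 W m⁻² → T_e = 156.9 K.
The net upward flux σT_e⁴ is constant between every pair of levels, so T_k⁴ = (N+1−k)T_e⁴.
With k = 3: T_3 = (4+1−3)^¼·156.9 K = 186.5 K.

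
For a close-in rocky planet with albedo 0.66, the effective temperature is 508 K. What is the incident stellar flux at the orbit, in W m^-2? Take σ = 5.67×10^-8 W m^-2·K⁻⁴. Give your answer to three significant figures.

44400 W m^-2

Invert the energy balance for S: S = 4σT⁴/(1−α).
The emitted flux is σT⁴ = 3776 W m^-2.
So S = 4×3776/(1−0.66) = 44420 W m^-2.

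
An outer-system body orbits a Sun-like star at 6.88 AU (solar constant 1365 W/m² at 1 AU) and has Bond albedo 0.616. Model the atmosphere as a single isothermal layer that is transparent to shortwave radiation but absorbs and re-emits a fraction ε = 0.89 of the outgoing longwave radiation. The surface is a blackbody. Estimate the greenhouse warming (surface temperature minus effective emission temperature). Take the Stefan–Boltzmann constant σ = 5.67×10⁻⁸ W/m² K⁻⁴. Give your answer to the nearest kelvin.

Irradiance scales as 1/d², so S = 1365 W/m² × (1/6.88)² = 28.84 W/m².
Effective emission temperature (TOA balance): σT_e⁴ = S(1−α)/4 = 2.768 W/m² → T_e = 83.59 K.
The surface balance (absorbed SW + ε·downward IR = σT_s⁴) with T_a⁴ = T_s⁴/2 reduces to T_s = T_e·[2/(2−ε)]^¼ = 96.85 K.
Greenhouse warming: T_s − T_e = 13.26 K.

13 K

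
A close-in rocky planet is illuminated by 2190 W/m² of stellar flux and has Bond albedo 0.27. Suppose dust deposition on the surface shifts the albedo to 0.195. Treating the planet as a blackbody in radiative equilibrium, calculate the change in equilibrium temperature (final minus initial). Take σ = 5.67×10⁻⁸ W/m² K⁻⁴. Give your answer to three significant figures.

7.17 kelvin

Initial: T₁ = [S(1−0.27)/(4σ)]^(1/4) = 289.8 K.
Final:   T₂ = [S(1−0.195)/(4σ)]^(1/4) = 296.9 K.
ΔT = T₂ − T₁ = 7.172 K.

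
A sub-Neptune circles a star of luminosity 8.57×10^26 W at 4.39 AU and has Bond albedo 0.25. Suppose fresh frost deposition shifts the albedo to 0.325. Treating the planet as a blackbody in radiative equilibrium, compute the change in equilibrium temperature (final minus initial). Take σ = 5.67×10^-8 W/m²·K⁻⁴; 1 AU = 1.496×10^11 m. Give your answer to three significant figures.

d = 4.39 × 1.496×10^11 m = 6.567×10^11 m.
Flux at the orbit: S = L/(4πd²) = 8.57×10^26/(4π·(6.57×10^11)²) = 158.1 W/m².
Initial: T₁ = [S(1−0.25)/(4σ)]^(1/4) = 151.2 K.
After:  T₂ = [158.1·0.675/(4σ)]^(1/4) = 147.3 K.
Change: 147.3 − 151.2 = -3.931 K.

-3.93 K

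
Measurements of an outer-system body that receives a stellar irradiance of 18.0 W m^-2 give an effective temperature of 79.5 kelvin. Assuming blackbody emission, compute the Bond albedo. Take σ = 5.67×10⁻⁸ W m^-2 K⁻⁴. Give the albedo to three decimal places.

0.497

Energy balance: S(1−α)/4 = σT⁴, so 1−α = 4σT⁴/S.
σT⁴ = 2.265 W m^-2, so 4σT⁴ = 9.060 W m^-2.
1−α = 9.060/18.00 = 0.5033, so α = 0.4967.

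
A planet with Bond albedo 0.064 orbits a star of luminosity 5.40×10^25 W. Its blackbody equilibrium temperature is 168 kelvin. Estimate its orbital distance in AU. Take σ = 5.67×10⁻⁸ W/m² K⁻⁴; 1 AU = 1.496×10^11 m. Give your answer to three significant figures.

Energy balance gives S = 4σT⁴/(1−α) = 193.0 W/m².
From L = 4πd²S, d = √(5.40×10^25/(4π·193.0)) = 1.492×10^11 m = 0.9974 AU.

0.997 AU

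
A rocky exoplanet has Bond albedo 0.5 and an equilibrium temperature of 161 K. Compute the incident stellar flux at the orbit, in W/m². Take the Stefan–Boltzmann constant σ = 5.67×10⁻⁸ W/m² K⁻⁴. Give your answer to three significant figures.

305 W/m²

Invert the energy balance for S: S = 4σT⁴/(1−α).
σT⁴ = 5.67×10⁻⁸·(161)⁴ = 38.10 W/m².
So S = 4×38.10/(1−0.5) = 304.8 W/m².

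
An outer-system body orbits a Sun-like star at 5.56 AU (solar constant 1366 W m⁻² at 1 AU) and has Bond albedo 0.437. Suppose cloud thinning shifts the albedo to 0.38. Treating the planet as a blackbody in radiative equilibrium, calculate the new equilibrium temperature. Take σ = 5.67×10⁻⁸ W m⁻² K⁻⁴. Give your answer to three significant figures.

By the inverse-square law, S = 1366/5.56² = 44.19 W m⁻².
With the new albedo, S(1−α₂)/4 = 6.849 W m⁻², so T₂ = 104.8 K.

105 K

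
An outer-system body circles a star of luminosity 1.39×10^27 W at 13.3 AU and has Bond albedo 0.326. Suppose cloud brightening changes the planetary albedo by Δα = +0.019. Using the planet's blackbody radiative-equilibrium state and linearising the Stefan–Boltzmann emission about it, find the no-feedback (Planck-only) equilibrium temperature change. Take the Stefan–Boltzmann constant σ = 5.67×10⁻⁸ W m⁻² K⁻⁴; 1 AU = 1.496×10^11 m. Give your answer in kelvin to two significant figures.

-0.67 K

d = 13.3 × 1.496×10^11 m = 1.990×10^12 m.
S = L/(4πd²) = 27.94 W m⁻².
Unperturbed T_e = [27.94·(1−0.326)/(4σ)]^¼ = 95.46 K.
TOA radiative forcing: ΔF = −S·Δα/4 = −27.94·(+0.019)/4 = -0.1327 W m⁻².
The Planck feedback parameter is 4σT_e³ = 0.1973 W m⁻²/K.
ΔT₀ = ΔF/λ_P = -0.1327/0.1973 = -0.673 K.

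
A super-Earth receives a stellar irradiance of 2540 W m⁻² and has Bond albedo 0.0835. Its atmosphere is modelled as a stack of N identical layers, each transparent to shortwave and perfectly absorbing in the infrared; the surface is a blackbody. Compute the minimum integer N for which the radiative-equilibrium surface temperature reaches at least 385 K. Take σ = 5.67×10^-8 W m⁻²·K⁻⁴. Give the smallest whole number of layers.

The effective emission temperature is T_e = [S(1−α)/(4σ)]^¼ = 318.3 K.
Since T_s⁴ = (N+1)T_e⁴, we need N ≥ (T_s/T_e)⁴ − 1 = 1.141.
The minimum whole number is N = 2.

2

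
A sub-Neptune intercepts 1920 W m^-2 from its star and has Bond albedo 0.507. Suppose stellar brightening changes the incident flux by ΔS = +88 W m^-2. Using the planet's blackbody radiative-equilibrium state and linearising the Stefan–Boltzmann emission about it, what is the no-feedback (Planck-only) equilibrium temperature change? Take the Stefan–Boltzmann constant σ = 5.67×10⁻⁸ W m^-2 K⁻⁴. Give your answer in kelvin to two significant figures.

2.9 K

Unperturbed T_e = [1920·(1−0.507)/(4σ)]^¼ = 254.2 K.
ΔF = Δ[S(1−α)]/4 = (1−0.507)·+88/4 = 10.85 W m^-2.
The Planck feedback parameter is 4σT_e³ = 3.724 W m^-2/K.
Hence the no-feedback warming is ΔF/(4σT_e³) = 2.91 K.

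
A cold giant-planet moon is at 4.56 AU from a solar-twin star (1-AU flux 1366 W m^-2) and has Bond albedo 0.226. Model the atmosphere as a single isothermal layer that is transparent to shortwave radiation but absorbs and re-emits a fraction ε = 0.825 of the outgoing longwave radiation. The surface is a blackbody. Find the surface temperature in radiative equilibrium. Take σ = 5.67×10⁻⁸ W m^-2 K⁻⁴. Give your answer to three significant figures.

Irradiance scales as 1/d², so S = 1366 W m^-2 × (1/4.56)² = 65.69 W m^-2.
The planet radiates to space at T_e = [S(1−α)/(4σ)]^(1/4) = 122.4 K.
The surface balance (absorbed SW + ε·downward IR = σT_s⁴) with T_a⁴ = T_s⁴/2 reduces to T_s = T_e·[2/(2−ε)]^¼ = 139.8 K.

140 kelvin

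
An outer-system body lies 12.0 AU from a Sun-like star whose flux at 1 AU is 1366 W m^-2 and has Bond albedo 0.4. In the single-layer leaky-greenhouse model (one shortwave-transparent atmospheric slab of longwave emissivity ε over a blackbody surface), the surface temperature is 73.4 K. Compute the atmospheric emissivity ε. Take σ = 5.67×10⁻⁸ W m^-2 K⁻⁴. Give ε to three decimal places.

Flux at the orbit: S = 1366/(12.0)² = 9.486 W m^-2.
First, T_e = [9.486·(1−0.4)/(4σ)]^(1/4) = 70.78 K.
Inverting T_s⁴ = 2T_e⁴/(2−ε): (T_e/T_s)⁴ = 0.8646, so ε = 2(1 − 0.8646) = 0.2708.

0.271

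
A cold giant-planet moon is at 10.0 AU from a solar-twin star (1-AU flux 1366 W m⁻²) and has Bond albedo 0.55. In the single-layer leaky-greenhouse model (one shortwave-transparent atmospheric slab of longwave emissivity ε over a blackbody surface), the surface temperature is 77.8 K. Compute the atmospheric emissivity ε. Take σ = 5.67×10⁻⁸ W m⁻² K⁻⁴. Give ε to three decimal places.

By the inverse-square law, S = 1366/10.0² = 13.66 W m⁻².
First, T_e = [13.66·(1−0.55)/(4σ)]^(1/4) = 72.15 K.
T_s⁴ = T_e⁴·2/(2−ε) → ε = 2 − 2(T_e/T_s)⁴ = 2 − 2·(72.15/77.8)⁴ = 0.5204.

0.520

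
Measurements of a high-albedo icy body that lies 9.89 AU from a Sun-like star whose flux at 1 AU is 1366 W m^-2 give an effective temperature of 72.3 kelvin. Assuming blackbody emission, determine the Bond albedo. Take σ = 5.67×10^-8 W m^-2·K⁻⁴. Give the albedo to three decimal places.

Flux at the orbit: S = 1366/(9.89)² = 13.97 W m^-2.
From σT⁴ = S(1−α)/4 we invert for α: 1−α = 4σT⁴/S.
σT⁴ = 1.549 W m^-2, so 4σT⁴ = 6.197 W m^-2.
Hence α = 1 − 6.197/13.97 = 0.5563.

0.556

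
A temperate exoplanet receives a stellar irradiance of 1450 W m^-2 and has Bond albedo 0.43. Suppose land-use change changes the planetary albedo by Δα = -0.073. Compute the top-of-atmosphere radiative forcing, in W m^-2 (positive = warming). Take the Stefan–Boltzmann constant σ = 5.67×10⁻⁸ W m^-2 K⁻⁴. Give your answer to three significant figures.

26.5 W m^-2

The change in absorbed flux is Δ[S(1−α)/4] = −SΔα/4 = 26.46 W m^-2.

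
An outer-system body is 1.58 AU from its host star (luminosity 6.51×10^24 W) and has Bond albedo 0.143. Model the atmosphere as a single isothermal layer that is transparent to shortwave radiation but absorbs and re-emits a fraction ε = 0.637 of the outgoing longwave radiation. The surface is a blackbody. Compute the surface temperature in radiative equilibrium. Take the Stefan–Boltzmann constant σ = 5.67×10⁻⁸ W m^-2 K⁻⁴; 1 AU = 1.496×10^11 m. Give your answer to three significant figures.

84.7 K

d = 1.58 × 1.496×10^11 m = 2.364×10^11 m.
Spreading L over a sphere of radius d: S = 6.51×10^24/(4π·2.36×10^11²) = 9.272 W m^-2.
At the top of the atmosphere, σT_e⁴ = S(1−α)/4 = 1.987 W m^-2, giving T_e = 76.94 K.
Surface balance with a leaky layer gives σT_s⁴ = σT_e⁴·2/(2−ε), so T_s = T_e·[2/(2−0.637)]^(1/4) = 84.68 K.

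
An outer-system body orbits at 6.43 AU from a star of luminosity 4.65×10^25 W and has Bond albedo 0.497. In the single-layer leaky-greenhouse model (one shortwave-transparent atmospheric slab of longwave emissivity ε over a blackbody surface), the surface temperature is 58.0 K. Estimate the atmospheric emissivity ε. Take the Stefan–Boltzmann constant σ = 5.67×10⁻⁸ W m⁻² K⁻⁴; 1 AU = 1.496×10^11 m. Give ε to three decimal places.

Orbital distance: d = 6.43 AU = 9.619×10^11 m.
S = L/(4πd²) = 3.999 W m⁻².
Effective temperature: T_e = [S(1−α)/(4σ)]^(1/4) = 54.57 K.
Inverting T_s⁴ = 2T_e⁴/(2−ε): (T_e/T_s)⁴ = 0.7837, so ε = 2(1 − 0.7837) = 0.4325.

0.433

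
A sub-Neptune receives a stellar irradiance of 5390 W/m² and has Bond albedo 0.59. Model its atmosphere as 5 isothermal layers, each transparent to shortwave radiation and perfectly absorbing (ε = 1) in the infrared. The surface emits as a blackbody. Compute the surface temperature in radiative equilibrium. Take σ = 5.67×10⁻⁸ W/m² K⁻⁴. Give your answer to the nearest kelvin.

492 kelvin

The effective emission temperature is T_e = [S(1−α)/(4σ)]^¼ = 314.2 K.
With N = 5 opaque layers, T_s = (N+1)^(1/4)·T_e = 6^(1/4)·314.2 = 491.7 K.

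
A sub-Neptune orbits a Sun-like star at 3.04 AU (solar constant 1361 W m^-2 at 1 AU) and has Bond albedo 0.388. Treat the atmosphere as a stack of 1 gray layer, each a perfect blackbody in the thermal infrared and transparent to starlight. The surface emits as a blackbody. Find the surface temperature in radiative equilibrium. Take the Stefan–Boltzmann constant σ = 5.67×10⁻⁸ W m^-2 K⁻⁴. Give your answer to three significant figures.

Irradiance scales as 1/d², so S = 1361 W m^-2 × (1/3.04)² = 147.3 W m^-2.
OLR = S(1−α)/4 = 22.53 W m^-2; the top layer radiates at T_e = 141.2 K.
Layer-by-layer balance gives σT_s⁴ = (N+1)σT_e⁴, so T_s = 2^¼·141.2 = 167.9 K.

168 K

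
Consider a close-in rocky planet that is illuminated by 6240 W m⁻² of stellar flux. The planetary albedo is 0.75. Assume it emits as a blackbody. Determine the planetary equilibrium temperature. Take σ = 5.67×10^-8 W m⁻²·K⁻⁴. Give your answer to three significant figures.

288 kelvin

Averaging over the sphere, the absorbed flux is S(1−α)/4 = 390.0 W m⁻².
Set σT⁴ = 390.0 → T = (390.0/σ)^(1/4) = 288.0 K.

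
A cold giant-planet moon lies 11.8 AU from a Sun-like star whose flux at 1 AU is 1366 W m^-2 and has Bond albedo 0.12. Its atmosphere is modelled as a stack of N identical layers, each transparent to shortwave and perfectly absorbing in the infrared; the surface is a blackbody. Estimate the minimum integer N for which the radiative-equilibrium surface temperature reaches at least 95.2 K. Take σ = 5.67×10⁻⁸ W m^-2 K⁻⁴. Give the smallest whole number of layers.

By the inverse-square law, S = 1366/11.8² = 9.810 W m^-2.
OLR = S(1−α)/4 = 2.158 W m^-2; the top layer radiates at T_e = 78.55 K.
Need (N+1)T_e⁴ ≥ T_s⁴, i.e. N+1 ≥ (95.2/78.55)⁴ = 2.158.
The minimum whole number is N = 2.

2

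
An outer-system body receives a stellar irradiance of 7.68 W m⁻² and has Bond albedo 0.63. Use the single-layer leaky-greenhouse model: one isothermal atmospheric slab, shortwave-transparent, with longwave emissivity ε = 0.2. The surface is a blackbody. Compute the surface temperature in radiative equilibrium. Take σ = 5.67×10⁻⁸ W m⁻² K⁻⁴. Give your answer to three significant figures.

The planet radiates to space at T_e = [S(1−α)/(4σ)]^(1/4) = 59.49 K.
Surface balance with a leaky layer gives σT_s⁴ = σT_e⁴·2/(2−ε), so T_s = T_e·[2/(2−0.2)]^(1/4) = 61.08 K.

61.1 K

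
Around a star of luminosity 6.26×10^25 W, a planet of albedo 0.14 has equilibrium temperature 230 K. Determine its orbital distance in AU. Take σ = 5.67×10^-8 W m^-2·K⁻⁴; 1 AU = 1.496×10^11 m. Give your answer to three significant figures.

The flux needed for this T is 4σT⁴/(1−0.14) = 738.0 W m^-2.
From L = 4πd²S, d = √(6.26×10^25/(4π·738.0)) = 8.216×10^10 m = 0.5492 AU.

0.549 AU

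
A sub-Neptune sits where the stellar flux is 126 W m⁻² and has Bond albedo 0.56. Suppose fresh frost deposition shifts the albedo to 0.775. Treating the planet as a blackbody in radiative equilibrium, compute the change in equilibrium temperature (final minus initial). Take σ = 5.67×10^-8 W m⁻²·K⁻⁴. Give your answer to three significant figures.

-19.3 K

With α = 0.56, T₁ = 125.0 K.
With α = 0.775, T₂ = 105.7 K.
ΔT = T₂ − T₁ = -19.30 K.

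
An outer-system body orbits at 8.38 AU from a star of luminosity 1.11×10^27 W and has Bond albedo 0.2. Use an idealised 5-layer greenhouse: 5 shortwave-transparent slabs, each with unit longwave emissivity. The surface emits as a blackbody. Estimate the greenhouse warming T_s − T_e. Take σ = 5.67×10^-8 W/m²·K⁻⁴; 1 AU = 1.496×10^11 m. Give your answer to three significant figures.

67.1 kelvin

d = 8.38 × 1.496×10^11 m = 1.254×10^12 m.
Flux at the orbit: S = L/(4πd²) = 1.11×10^27/(4π·(1.25×10^12)²) = 56.20 W/m².
The effective emission temperature is T_e = [S(1−α)/(4σ)]^¼ = 118.7 K.
T_s = (N+1)^(1/4)·T_e = 185.7 K.
So the greenhouse effect raises the surface by 185.7 − 118.7 = 67.05 K.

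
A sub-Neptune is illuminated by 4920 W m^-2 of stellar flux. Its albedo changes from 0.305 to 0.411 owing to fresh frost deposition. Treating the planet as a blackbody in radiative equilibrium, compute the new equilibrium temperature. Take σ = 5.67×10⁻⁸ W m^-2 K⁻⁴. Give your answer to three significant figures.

T₂ = [S(1−α₂)/(4σ)]^(1/4) = [4920·0.589/(4σ)]^(1/4) = 336.2 K.

336 kelvin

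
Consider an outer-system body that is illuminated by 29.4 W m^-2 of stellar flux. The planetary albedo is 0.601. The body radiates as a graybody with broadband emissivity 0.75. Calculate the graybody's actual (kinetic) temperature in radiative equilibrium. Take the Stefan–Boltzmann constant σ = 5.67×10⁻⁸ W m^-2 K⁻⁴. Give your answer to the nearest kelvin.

Absorbed flux (global mean): S(1−α)/4 = 29.40·0.399/4 = 2.933 W m^-2.
Radiative balance εσT⁴ = 2.933 gives T = [2.933/(0.75·σ)]^(1/4) = 91.13 K.

91 K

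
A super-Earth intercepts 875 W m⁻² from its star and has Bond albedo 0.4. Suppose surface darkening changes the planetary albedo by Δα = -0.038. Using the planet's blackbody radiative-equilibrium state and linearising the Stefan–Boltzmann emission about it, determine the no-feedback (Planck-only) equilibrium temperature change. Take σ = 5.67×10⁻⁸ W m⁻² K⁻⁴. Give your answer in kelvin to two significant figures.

3.5 K

Unperturbed T_e = [875.0·(1−0.4)/(4σ)]^¼ = 219.3 K.
ΔF = −(S/4)Δα = −(875.0/4)×(-0.038) = 8.312 W m⁻².
Planck response: λ_P = 4σT_e³ = 4·5.67×10⁻⁸·(219.3)³ = 2.393 W m⁻²/K.
Hence the no-feedback warming is ΔF/(4σT_e³) = 3.47 K.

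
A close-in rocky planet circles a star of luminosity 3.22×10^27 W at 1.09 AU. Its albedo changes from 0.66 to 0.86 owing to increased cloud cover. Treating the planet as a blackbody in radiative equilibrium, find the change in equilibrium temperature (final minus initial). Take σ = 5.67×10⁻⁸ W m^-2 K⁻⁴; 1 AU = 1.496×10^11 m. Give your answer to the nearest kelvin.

-69 K

d = 1.09 × 1.496×10^11 m = 1.631×10^11 m.
Flux at the orbit: S = L/(4πd²) = 3.22×10^27/(4π·(1.63×10^11)²) = 9637 W m^-2.
With α = 0.66, T₁ = 346.7 K.
With α = 0.86, T₂ = 277.7 K.
Change: 277.7 − 346.7 = -68.97 K.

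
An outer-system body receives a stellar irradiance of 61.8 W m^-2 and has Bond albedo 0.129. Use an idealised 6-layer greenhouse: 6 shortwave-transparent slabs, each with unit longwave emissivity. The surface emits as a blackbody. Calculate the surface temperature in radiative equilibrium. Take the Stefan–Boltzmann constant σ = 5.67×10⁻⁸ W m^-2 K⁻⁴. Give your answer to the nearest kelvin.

OLR = S(1−α)/4 = 13.46 W m^-2; the top layer radiates at T_e = 124.1 K.
For an N-layer opaque stack, T_s⁴ = (N+1)T_e⁴, hence T_s = (7)^(1/4)×124.1 K = 201.9 K.

202 K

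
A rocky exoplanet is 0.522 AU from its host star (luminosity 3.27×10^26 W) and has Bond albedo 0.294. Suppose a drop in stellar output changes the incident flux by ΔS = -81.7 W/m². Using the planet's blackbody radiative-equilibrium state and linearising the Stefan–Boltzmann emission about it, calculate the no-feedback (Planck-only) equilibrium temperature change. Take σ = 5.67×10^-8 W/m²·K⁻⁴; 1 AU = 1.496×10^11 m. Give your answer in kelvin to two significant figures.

Orbital distance: d = 0.522 AU = 7.809×10^10 m.
Spreading L over a sphere of radius d: S = 3.27×10^26/(4π·7.81×10^10²) = 4267 W/m².
Reference equilibrium: T_e = [S(1−α)/(4σ)]^(1/4) = 339.5 K.
TOA radiative forcing: ΔF = (1−α)ΔS/4 = 0.706·(-81.7)/4 = -14.42 W/m².
Planck response: λ_P = 4σT_e³ = 4·5.67×10⁻⁸·(339.5)³ = 8.874 W/m²/K.
Hence the no-feedback warming is ΔF/(4σT_e³) = -1.62 K.

-1.6 K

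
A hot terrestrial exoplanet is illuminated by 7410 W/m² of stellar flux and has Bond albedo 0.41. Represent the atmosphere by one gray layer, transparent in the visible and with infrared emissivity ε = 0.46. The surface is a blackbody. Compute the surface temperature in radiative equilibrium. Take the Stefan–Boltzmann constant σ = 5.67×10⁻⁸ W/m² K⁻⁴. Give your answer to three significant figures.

398 kelvin

Effective emission temperature (TOA balance): σT_e⁴ = S(1−α)/4 = 1093 W/m² → T_e = 372.6 K.
The surface balance (absorbed SW + ε·downward IR = σT_s⁴) with T_a⁴ = T_s⁴/2 reduces to T_s = T_e·[2/(2−ε)]^¼ = 397.8 K.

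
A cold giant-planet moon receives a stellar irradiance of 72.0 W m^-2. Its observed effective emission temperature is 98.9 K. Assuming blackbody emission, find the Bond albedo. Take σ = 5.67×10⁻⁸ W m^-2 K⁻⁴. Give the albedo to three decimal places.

From σT⁴ = S(1−α)/4 we invert for α: 1−α = 4σT⁴/S.
4σT⁴ = 4·5.67×10⁻⁸·(98.9)⁴ = 21.70 W m^-2.
1−α = 21.70/72.00 = 0.3014, so α = 0.6986.

0.699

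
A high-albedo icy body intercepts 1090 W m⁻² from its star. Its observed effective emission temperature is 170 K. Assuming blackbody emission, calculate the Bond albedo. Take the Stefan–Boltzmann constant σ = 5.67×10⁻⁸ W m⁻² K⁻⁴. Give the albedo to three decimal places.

0.826

Rearranging the radiative balance, α = 1 − 4σT⁴/S.
4σT⁴ = 4·5.67×10⁻⁸·(170)⁴ = 189.4 W m⁻².
1−α = 189.4/1090 = 0.1738, so α = 0.8262.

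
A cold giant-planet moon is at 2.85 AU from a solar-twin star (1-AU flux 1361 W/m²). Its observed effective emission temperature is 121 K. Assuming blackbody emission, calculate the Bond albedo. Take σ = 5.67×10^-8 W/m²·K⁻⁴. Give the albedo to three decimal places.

Irradiance scales as 1/d², so S = 1361 W/m² × (1/2.85)² = 167.6 W/m².
Energy balance: S(1−α)/4 = σT⁴, so 1−α = 4σT⁴/S.
4σT⁴ = 4·5.67×10⁻⁸·(121)⁴ = 48.62 W/m².
Hence α = 1 − 48.62/167.6 = 0.7099.

0.710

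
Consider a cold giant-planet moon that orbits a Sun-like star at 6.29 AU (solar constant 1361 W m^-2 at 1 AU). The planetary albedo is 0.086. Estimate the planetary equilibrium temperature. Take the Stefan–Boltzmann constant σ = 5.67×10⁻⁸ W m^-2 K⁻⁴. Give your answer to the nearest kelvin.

Flux at the orbit: S = 1361/(6.29)² = 34.40 W m^-2.
Absorbed flux (global mean): S(1−α)/4 = 34.40·0.914/4 = 7.860 W m^-2.
Set σT⁴ = 7.860 → T = (7.860/σ)^(1/4) = 108.5 K.

109 kelvin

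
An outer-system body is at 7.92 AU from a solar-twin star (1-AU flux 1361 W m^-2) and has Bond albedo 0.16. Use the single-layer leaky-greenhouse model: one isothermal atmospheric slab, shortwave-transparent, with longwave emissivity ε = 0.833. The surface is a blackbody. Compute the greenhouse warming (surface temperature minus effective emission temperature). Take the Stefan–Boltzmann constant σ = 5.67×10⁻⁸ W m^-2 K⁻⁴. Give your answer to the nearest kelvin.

14 K

Irradiance scales as 1/d², so S = 1361 W m^-2 × (1/7.92)² = 21.70 W m^-2.
Effective emission temperature (TOA balance): σT_e⁴ = S(1−α)/4 = 4.556 W m^-2 → T_e = 94.68 K.
Surface balance with a leaky layer gives σT_s⁴ = σT_e⁴·2/(2−ε), so T_s = T_e·[2/(2−0.833)]^(1/4) = 108.3 K.
Greenhouse warming: T_s − T_e = 13.65 K.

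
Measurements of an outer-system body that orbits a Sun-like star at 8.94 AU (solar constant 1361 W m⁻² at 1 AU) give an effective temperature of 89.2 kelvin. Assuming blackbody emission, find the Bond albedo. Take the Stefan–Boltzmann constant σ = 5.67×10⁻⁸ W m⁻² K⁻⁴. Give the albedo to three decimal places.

Flux at the orbit: S = 1361/(8.94)² = 17.03 W m⁻².
Energy balance: S(1−α)/4 = σT⁴, so 1−α = 4σT⁴/S.
4σT⁴ = 4·5.67×10⁻⁸·(89.2)⁴ = 14.36 W m⁻².
1−α = 14.36/17.03 = 0.8432, so α = 0.1568.

0.157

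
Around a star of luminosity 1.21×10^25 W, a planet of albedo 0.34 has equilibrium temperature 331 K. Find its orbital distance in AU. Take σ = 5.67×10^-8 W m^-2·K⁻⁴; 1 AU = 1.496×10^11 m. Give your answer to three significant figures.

0.102 AU

Energy balance gives S = 4σT⁴/(1−α) = 4125 W m^-2.
From L = 4πd²S, d = √(1.21×10^25/(4π·4125)) = 1.528×10^10 m = 0.1021 AU.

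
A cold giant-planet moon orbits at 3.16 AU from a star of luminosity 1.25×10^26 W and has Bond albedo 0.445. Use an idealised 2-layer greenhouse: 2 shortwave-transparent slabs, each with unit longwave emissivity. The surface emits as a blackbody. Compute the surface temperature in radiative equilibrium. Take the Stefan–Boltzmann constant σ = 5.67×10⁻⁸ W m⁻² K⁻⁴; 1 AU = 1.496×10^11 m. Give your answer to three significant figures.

d = 3.16 × 1.496×10^11 m = 4.727×10^11 m.
S = L/(4πd²) = 44.51 W m⁻².
Top-of-atmosphere balance: σT_e⁴ = S(1−α)/4 = 6.176 W m⁻² → T_e = 102.2 K.
For an N-layer opaque stack, T_s⁴ = (N+1)T_e⁴, hence T_s = (3)^(1/4)×102.2 K = 134.4 K.

134 K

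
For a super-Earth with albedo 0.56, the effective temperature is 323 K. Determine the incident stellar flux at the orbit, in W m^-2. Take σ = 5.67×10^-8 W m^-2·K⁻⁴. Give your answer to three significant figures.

5610 W m^-2

From S(1−α)/4 = σT⁴: S = 4σT⁴/(1−α).
σT⁴ = 5.67×10⁻⁸·(323)⁴ = 617.2 W m^-2.
S = 4·617.2/0.44 = 5610 W m^-2.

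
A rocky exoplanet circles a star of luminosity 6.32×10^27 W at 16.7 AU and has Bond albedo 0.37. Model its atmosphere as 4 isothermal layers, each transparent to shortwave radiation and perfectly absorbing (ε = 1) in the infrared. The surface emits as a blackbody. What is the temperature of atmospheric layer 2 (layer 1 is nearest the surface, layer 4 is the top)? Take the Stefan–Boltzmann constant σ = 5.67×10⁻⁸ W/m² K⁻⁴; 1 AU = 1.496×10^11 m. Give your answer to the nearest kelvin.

161 K

d = 16.7 × 1.496×10^11 m = 2.498×10^12 m.
S = L/(4πd²) = 80.58 W/m².
OLR = S(1−α)/4 = 12.69 W/m²; the top layer radiates at T_e = 122.3 K.
Each opaque layer satisfies 2T_j⁴ = T_{j−1}⁴ + T_{j+1}⁴, giving T_k⁴ = (N+1−k)T_e⁴.
With k = 2: T_2 = (4+1−2)^¼·122.3 K = 161.0 K.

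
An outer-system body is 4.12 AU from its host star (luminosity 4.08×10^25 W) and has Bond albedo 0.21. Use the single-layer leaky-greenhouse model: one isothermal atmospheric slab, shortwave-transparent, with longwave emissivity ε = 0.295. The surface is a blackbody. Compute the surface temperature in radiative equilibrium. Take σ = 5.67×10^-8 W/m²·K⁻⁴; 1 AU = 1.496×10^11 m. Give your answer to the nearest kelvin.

77 K

Orbital distance: d = 4.12 AU = 6.164×10^11 m.
Spreading L over a sphere of radius d: S = 4.08×10^25/(4π·6.16×10^11²) = 8.547 W/m².
At the top of the atmosphere, σT_e⁴ = S(1−α)/4 = 1.688 W/m², giving T_e = 73.87 K.
The surface balance (absorbed SW + ε·downward IR = σT_s⁴) with T_a⁴ = T_s⁴/2 reduces to T_s = T_e·[2/(2−ε)]^¼ = 76.87 K.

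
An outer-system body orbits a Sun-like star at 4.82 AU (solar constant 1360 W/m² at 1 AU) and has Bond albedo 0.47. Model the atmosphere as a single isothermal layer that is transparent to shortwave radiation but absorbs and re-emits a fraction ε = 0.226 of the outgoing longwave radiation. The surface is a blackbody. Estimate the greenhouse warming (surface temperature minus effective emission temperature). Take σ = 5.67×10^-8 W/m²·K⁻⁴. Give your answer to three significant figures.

3.29 K

Irradiance scales as 1/d², so S = 1360 W/m² × (1/4.82)² = 58.54 W/m².
Effective emission temperature (TOA balance): σT_e⁴ = S(1−α)/4 = 7.756 W/m² → T_e = 108.1 K.
The surface balance (absorbed SW + ε·downward IR = σT_s⁴) with T_a⁴ = T_s⁴/2 reduces to T_s = T_e·[2/(2−ε)]^¼ = 111.4 K.
The atmosphere warms the surface by 3.291 K.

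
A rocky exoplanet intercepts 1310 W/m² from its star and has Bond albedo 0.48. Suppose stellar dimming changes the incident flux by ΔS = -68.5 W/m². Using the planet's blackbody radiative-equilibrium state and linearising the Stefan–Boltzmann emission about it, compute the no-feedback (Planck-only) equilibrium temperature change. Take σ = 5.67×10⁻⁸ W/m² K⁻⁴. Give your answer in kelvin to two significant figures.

-3.1 kelvin

Unperturbed T_e = [1310·(1−0.48)/(4σ)]^¼ = 234.1 K.
TOA radiative forcing: ΔF = (1−α)ΔS/4 = 0.52·(-68.5)/4 = -8.905 W/m².
Planck response: λ_P = 4σT_e³ = 4·5.67×10⁻⁸·(234.1)³ = 2.910 W/m²/K.
So ΔT₀ = -8.905/2.910 = -3.06 K.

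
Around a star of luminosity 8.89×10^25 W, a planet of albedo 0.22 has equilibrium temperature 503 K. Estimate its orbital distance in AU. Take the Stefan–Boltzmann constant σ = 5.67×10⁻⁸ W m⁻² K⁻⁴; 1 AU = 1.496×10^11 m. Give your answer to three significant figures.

0.130 AU

The flux needed for this T is 4σT⁴/(1−0.22) = 18610 W m⁻².
Then d = [L/(4πS)]^(1/2) = 1.950×10^10 m, i.e. 0.1303 AU.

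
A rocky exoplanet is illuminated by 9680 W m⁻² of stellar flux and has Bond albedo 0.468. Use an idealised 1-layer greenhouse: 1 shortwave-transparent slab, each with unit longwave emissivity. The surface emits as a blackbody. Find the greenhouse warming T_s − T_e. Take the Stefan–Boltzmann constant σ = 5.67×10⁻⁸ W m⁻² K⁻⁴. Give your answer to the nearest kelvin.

Top-of-atmosphere balance: σT_e⁴ = S(1−α)/4 = 1287 W m⁻² → T_e = 388.2 K.
T_s = (N+1)^(1/4)·T_e = 461.6 K.
Warming: T_s − T_e = 73.45 K.

73 K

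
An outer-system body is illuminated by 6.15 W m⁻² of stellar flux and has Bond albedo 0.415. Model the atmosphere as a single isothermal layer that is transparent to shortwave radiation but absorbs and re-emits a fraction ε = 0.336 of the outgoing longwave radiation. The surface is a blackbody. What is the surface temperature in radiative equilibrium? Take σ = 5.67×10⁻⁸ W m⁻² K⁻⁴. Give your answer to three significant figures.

66.1 K

Effective emission temperature (TOA balance): σT_e⁴ = S(1−α)/4 = 0.8994 W m⁻² → T_e = 63.11 K.
Surface balance with a leaky layer gives σT_s⁴ = σT_e⁴·2/(2−ε), so T_s = T_e·[2/(2−0.336)]^(1/4) = 66.08 K.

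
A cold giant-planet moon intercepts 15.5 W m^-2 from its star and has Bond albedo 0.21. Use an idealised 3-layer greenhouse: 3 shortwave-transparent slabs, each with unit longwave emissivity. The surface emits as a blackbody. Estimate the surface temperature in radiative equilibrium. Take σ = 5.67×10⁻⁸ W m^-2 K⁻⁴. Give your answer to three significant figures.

OLR = S(1−α)/4 = 3.061 W m^-2; the top layer radiates at T_e = 85.72 K.
With N = 3 opaque layers, T_s = (N+1)^(1/4)·T_e = 4^(1/4)·85.72 = 121.2 K.

121 kelvin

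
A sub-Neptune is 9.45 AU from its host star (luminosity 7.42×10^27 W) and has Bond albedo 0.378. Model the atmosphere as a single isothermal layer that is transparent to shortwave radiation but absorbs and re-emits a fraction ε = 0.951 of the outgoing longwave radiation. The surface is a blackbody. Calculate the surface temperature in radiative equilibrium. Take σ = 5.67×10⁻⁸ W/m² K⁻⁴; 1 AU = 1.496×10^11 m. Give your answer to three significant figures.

198 K

d = 9.45 × 1.496×10^11 m = 1.414×10^12 m.
S = L/(4πd²) = 295.4 W/m².
Effective emission temperature (TOA balance): σT_e⁴ = S(1−α)/4 = 45.94 W/m² → T_e = 168.7 K.
For a single slab of emissivity ε, T_s⁴ = 2T_e⁴/(2−ε); thus T_s = 168.7·(1.907)^(1/4) = 198.3 K.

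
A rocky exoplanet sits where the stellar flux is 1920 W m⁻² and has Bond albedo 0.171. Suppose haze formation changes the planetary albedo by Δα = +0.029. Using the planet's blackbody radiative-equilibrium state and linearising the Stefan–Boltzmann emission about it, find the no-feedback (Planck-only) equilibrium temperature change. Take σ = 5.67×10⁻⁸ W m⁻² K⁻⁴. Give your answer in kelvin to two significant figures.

The baseline emission temperature is T_e = 289.4 K.
TOA radiative forcing: ΔF = −S·Δα/4 = −1920·(+0.029)/4 = -13.92 W m⁻².
Planck response: λ_P = 4σT_e³ = 4·5.67×10⁻⁸·(289.4)³ = 5.499 W m⁻²/K.
Hence the no-feedback warming is ΔF/(4σT_e³) = -2.53 K.

-2.5 K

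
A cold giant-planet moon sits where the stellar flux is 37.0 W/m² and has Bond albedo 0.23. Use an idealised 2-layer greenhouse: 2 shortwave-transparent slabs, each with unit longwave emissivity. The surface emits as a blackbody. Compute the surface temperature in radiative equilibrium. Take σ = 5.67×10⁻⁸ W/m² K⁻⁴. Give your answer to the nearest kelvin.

The effective emission temperature is T_e = [S(1−α)/(4σ)]^¼ = 105.9 K.
For an N-layer opaque stack, T_s⁴ = (N+1)T_e⁴, hence T_s = (3)^(1/4)×105.9 K = 139.3 K.

139 kelvin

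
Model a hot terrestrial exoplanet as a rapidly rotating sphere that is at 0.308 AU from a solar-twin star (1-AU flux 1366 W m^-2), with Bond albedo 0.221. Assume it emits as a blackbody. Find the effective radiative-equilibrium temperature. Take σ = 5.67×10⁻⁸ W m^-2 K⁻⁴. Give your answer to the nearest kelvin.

472 K

Irradiance scales as 1/d², so S = 1366 W m^-2 × (1/0.308)² = 14400 W m^-2.
The planet absorbs (1−α)S over its disc πR² and re-emits over 4πR², so the mean absorbed flux is (1−0.221)·14400/4 = 2804 W m^-2.
Balancing against σT⁴: T = (2804/5.67×10⁻⁸)^(1/4) = 471.6 K.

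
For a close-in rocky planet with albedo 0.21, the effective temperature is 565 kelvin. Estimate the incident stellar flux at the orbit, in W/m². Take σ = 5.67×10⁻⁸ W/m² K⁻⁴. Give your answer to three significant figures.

29300 W/m²

From S(1−α)/4 = σT⁴: S = 4σT⁴/(1−α).
The emitted flux is σT⁴ = 5778 W/m².
So S = 4×5778/(1−0.21) = 29260 W/m².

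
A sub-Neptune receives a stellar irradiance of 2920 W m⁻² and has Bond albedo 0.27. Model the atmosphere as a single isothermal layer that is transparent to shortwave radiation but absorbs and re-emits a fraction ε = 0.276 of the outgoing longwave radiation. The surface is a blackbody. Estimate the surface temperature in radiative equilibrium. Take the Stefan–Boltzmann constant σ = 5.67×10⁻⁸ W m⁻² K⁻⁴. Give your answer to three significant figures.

At the top of the atmosphere, σT_e⁴ = S(1−α)/4 = 532.9 W m⁻², giving T_e = 311.4 K.
Surface balance with a leaky layer gives σT_s⁴ = σT_e⁴·2/(2−ε), so T_s = T_e·[2/(2−0.276)]^(1/4) = 323.1 K.

323 kelvin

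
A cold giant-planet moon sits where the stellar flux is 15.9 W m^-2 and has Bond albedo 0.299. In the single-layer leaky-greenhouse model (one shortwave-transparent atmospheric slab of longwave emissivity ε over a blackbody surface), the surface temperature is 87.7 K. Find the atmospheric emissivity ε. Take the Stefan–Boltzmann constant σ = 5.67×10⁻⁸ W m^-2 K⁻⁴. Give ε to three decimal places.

0.338

TOA balance gives T_e = 83.73 K.
Since (2−ε)/2 = (T_e/T_s)⁴ = 0.8308, ε = 0.3385.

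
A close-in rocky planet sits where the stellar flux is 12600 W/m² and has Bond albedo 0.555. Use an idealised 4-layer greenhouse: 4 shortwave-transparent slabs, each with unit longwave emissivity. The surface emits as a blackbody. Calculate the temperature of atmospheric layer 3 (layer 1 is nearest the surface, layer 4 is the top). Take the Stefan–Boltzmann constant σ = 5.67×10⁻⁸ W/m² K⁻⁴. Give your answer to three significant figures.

472 kelvin

The effective emission temperature is T_e = [S(1−α)/(4σ)]^¼ = 396.5 K.
The net upward flux σT_e⁴ is constant between every pair of levels, so T_k⁴ = (N+1−k)T_e⁴.
T_3 = (2)^(1/4)·396.5 = 471.6 K.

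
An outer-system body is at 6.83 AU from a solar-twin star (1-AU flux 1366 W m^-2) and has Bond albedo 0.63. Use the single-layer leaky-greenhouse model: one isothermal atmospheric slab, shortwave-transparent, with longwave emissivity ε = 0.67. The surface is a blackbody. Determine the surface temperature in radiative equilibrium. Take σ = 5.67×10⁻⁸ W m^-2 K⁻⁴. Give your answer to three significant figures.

Irradiance scales as 1/d², so S = 1366 W m^-2 × (1/6.83)² = 29.28 W m^-2.
The planet radiates to space at T_e = [S(1−α)/(4σ)]^(1/4) = 83.14 K.
The surface balance (absorbed SW + ε·downward IR = σT_s⁴) with T_a⁴ = T_s⁴/2 reduces to T_s = T_e·[2/(2−ε)]^¼ = 92.06 K.

92.1 K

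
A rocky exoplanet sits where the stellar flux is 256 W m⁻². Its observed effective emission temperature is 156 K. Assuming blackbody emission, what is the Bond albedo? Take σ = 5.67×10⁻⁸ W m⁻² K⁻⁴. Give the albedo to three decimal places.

0.475

Energy balance: S(1−α)/4 = σT⁴, so 1−α = 4σT⁴/S.
σT⁴ = 33.58 W m⁻², so 4σT⁴ = 134.3 W m⁻².
1−α = 134.3/256.0 = 0.5247, so α = 0.4753.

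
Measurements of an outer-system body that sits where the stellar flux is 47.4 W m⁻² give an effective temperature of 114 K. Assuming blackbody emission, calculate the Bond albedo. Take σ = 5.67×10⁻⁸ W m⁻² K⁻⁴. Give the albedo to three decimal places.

0.192

From σT⁴ = S(1−α)/4 we invert for α: 1−α = 4σT⁴/S.
4σT⁴ = 4·5.67×10⁻⁸·(114)⁴ = 38.31 W m⁻².
Hence α = 1 − 38.31/47.40 = 0.1919.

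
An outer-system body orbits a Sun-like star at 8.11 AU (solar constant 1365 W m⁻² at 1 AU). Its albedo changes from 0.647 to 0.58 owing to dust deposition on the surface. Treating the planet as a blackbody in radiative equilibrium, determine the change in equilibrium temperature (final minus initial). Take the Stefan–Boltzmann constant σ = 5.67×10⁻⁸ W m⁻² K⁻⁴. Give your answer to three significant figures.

3.35 K

Flux at the orbit: S = 1365/(8.11)² = 20.75 W m⁻².
Before: T₁ = [20.75·0.353/(4σ)]^(1/4) = 75.39 K.
With α = 0.58, T₂ = 78.74 K.
Change: 78.74 − 75.39 = 3.348 K.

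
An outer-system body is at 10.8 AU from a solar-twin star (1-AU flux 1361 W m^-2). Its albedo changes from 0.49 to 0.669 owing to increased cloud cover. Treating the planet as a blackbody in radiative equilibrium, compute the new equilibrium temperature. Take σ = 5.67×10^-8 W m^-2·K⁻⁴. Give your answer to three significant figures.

Irradiance scales as 1/d², so S = 1361 W m^-2 × (1/10.8)² = 11.67 W m^-2.
New equilibrium: T₂ = [(1−0.669)·11.67/(4σ)]^(1/4) = 64.24 K.

64.2 K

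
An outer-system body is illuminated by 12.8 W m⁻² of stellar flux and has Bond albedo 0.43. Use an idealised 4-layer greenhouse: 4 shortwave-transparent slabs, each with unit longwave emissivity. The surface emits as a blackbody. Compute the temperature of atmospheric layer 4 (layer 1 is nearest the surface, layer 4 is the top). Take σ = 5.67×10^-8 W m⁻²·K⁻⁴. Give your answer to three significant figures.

The effective emission temperature is T_e = [S(1−α)/(4σ)]^¼ = 75.31 K.
The net upward flux σT_e⁴ is constant between every pair of levels, so T_k⁴ = (N+1−k)T_e⁴.
With k = 4: T_4 = (4+1−4)^¼·75.31 K = 75.31 K.

75.3 kelvin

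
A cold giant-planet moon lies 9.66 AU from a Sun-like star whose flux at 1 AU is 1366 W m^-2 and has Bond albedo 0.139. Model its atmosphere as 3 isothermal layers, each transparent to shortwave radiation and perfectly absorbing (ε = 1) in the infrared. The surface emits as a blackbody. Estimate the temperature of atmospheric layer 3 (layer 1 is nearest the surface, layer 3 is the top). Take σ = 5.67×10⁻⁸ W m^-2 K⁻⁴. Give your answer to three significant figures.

Irradiance scales as 1/d², so S = 1366 W m^-2 × (1/9.66)² = 14.64 W m^-2.
OLR = S(1−α)/4 = 3.151 W m^-2; the top layer radiates at T_e = 86.34 K.
The net upward flux σT_e⁴ is constant between every pair of levels, so T_k⁴ = (N+1−k)T_e⁴.
T_3 = (1)^(1/4)·86.34 = 86.34 K.

86.3 K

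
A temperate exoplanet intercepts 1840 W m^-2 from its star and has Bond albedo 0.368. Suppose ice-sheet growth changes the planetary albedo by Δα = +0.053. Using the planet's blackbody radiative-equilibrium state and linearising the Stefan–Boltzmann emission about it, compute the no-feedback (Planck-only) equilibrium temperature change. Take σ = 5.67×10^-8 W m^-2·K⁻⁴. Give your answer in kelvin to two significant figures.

-5.6 kelvin

Reference equilibrium: T_e = [S(1−α)/(4σ)]^(1/4) = 267.6 K.
TOA radiative forcing: ΔF = −S·Δα/4 = −1840·(+0.053)/4 = -24.38 W m^-2.
Planck response: λ_P = 4σT_e³ = 4·5.67×10⁻⁸·(267.6)³ = 4.346 W m^-2/K.
Hence the no-feedback warming is ΔF/(4σT_e³) = -5.61 K.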